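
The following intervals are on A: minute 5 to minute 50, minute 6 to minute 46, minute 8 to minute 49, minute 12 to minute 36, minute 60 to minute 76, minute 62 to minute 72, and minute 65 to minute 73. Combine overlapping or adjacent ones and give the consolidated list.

minute 6 to minute 46 overlaps/touches minute 5 to minute 50 → extend to minute 5 to minute 50.
minute 8 to minute 49 overlaps/touches minute 5 to minute 50 → extend to minute 5 to minute 50.
minute 12 to minute 36 overlaps/touches minute 5 to minute 50 → extend to minute 5 to minute 50.
minute 60 to minute 76 is disjoint → start new block.
minute 62 to minute 72 overlaps/touches minute 60 to minute 76 → extend to minute 60 to minute 76.
minute 65 to minute 73 overlaps/touches minute 60 to minute 76 → extend to minute 60 to minute 76.

minute 5 to minute 50, minute 60 to minute 76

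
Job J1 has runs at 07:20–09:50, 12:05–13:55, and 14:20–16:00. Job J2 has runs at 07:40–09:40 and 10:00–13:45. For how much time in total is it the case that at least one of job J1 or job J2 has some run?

8 h 5 min

A ∪ B = 07:20–09:50, 10:00–13:55, 14:20–16:00.
Total: 2 h 30 min + 3 h 55 min + 1 h 40 min = 8 h 5 min.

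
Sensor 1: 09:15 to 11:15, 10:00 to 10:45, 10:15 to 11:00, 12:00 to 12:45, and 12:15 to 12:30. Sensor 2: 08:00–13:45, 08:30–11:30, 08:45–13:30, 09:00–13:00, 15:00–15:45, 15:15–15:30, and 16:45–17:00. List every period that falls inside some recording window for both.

09:15-11:15, 12:00-12:45

First set merges to 09:15-11:15, 12:00-12:45.
Second set merges to 08:00-13:45, 15:00-15:45, 16:45-17:00.
09:15-11:15 overlaps B on 09:15-11:15.
12:00-12:45 overlaps B on 12:00-12:45.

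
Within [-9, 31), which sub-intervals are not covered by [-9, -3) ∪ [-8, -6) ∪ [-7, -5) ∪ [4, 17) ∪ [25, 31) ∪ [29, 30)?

[-3, 4) ∪ [17, 25)

The merged coverage is [-9, -3), [4, 17), [25, 31).
Complement within [-9, 31): [-3, 4), [17, 25).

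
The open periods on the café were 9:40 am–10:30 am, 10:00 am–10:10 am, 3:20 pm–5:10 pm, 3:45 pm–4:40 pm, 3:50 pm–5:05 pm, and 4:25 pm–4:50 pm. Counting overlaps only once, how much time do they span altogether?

2 h 40 min

Merged: 9:40 am-10:30 am, 3:20 pm-5:10 pm.
Lengths: 50 min + 1 h 50 min = 2 h 40 min.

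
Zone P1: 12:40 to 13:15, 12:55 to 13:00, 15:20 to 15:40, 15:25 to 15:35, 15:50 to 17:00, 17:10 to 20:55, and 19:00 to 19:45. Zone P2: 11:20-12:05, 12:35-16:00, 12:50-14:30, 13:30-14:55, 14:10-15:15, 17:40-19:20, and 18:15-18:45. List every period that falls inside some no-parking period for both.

12:40–13:15, 15:20–15:40, 15:50–16:00, 17:40–19:20

Merge the first list: 12:40–13:15, 15:20–15:40, 15:50–17:00, 17:10–20:55.
Merge the second list: 11:20–12:05, 12:35–16:00, 17:40–19:20.
12:40–13:15 overlaps B on 12:40–13:15.
15:20–15:40 overlaps B on 15:20–15:40.
15:50–17:00 overlaps B on 15:50–16:00.
17:10–20:55 overlaps B on 17:40–19:20.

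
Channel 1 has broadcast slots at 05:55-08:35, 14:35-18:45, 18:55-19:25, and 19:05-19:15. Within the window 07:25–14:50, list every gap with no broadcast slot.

08:35–14:35

Covered (merged): 05:55–08:35, 14:35–18:45, 18:55–19:25.
Complement within 07:25–14:50: 08:35–14:35.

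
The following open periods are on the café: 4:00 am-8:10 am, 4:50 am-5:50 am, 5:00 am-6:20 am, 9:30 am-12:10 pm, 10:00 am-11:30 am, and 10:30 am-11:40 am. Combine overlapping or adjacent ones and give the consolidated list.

4:50 am–5:50 am overlaps/touches 4:00 am–8:10 am → extend to 4:00 am–8:10 am.
5:00 am–6:20 am overlaps/touches 4:00 am–8:10 am → extend to 4:00 am–8:10 am.
9:30 am–12:10 pm is disjoint → start new block.
10:00 am–11:30 am overlaps/touches 9:30 am–12:10 pm → extend to 9:30 am–12:10 pm.
10:30 am–11:40 am overlaps/touches 9:30 am–12:10 pm → extend to 9:30 am–12:10 pm.

4:00 am–8:10 am, 9:30 am–12:10 pm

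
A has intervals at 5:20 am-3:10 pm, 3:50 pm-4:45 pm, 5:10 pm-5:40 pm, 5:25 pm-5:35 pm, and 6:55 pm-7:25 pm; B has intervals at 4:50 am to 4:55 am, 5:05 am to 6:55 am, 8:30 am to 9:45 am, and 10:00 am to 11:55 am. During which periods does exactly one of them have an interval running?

First set merges to 5:20 am-3:10 pm, 3:50 pm-4:45 pm, 5:10 pm-5:40 pm, 6:55 pm-7:25 pm.
A but not B: 6:55 am-8:30 am, 9:45 am-10:00 am, 11:55 am-3:10 pm, 3:50 pm-4:45 pm, 5:10 pm-5:40 pm, 6:55 pm-7:25 pm.
B but not A: 4:50 am-4:55 am, 5:05 am-5:20 am.
Combining gives A △ B.

4:50 am-4:55 am, 5:05 am-5:20 am, 6:55 am-8:30 am, 9:45 am-10:00 am, 11:55 am-3:10 pm, 3:50 pm-4:45 pm, 5:10 pm-5:40 pm, 6:55 pm-7:25 pm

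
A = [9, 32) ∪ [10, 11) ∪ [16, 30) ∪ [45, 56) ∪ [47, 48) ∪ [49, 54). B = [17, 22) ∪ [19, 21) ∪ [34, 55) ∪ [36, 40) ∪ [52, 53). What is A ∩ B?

[17, 22) ∪ [45, 55)

Merge the first list: [9, 32), [45, 56).
Merge the second list: [17, 22), [34, 55).
[9, 32) ∩ B → [17, 22).
[45, 56) ∩ B → [45, 55).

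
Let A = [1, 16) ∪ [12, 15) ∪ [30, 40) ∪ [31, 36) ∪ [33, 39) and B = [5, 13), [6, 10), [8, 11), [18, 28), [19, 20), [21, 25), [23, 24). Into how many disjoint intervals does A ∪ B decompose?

3

Merge the first list: [1, 16), [30, 40).
Merge the second list: [5, 13), [18, 28).
A ∪ B = [1, 16), [18, 28), [30, 40).
That is 3 disjoint pieces.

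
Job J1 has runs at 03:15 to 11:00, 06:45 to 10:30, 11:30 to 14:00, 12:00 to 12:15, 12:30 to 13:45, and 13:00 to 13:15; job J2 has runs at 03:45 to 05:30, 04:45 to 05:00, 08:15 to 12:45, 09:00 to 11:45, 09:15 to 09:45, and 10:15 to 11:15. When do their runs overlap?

First set merges to 03:15–11:00, 11:30–14:00.
Second set merges to 03:45–05:30, 08:15–12:45.
03:15–11:00 meets the second set on 03:45–05:30, 08:15–11:00.
11:30–14:00 meets the second set on 11:30–12:45.

03:45–05:30, 08:15–11:00, 11:30–12:45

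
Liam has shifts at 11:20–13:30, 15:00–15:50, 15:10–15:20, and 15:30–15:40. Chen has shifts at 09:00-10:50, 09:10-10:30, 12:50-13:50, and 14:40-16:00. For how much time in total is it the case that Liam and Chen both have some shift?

1 h 30 min

First set merges to 11:20–13:30, 15:00–15:50.
Second set merges to 09:00–10:50, 12:50–13:50, 14:40–16:00.
A ∩ B = 12:50–13:30, 15:00–15:50.
Total: 40 min + 50 min = 1 h 30 min.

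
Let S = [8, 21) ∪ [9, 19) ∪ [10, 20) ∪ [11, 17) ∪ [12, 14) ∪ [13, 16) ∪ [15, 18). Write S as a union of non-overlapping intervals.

[8, 21)

[9, 19) overlaps/touches [8, 21) → extend to [8, 21).
[10, 20) overlaps/touches [8, 21) → extend to [8, 21).
[11, 17) overlaps/touches [8, 21) → extend to [8, 21).
[12, 14) overlaps/touches [8, 21) → extend to [8, 21).
[13, 16) overlaps/touches [8, 21) → extend to [8, 21).
[15, 18) overlaps/touches [8, 21) → extend to [8, 21).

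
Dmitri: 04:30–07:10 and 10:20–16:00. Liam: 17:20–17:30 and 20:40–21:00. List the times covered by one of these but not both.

04:30–07:10, 10:20–16:00, 17:20–17:30, 20:40–21:00

Only in the first: 04:30–07:10, 10:20–16:00.
Only in the second: 17:20–17:30, 20:40–21:00.
Together these are the periods covered by exactly one.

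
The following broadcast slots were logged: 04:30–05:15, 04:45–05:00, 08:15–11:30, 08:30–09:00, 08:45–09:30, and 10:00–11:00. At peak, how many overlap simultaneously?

Sweep endpoints in order; track running count of active intervals.
Peak of 3 reached at 08:45.

3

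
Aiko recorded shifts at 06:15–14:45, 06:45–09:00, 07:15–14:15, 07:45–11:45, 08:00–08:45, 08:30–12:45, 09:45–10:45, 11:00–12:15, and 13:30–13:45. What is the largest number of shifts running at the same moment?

6

Walk the sorted start/end points keeping a running depth.
The depth first hits 6 at 08:30.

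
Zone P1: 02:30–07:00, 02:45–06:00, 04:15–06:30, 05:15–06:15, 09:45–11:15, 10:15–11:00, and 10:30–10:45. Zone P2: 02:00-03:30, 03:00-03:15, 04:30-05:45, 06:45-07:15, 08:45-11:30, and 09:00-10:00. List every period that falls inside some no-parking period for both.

Merge the first list: 02:30-07:00, 09:45-11:15.
Merge the second list: 02:00-03:30, 04:30-05:45, 06:45-07:15, 08:45-11:30.
02:30-07:00 ∩ B → 02:30-03:30, 04:30-05:45, 06:45-07:00.
09:45-11:15 ∩ B → 09:45-11:15.

02:30-03:30, 04:30-05:45, 06:45-07:00, 09:45-11:15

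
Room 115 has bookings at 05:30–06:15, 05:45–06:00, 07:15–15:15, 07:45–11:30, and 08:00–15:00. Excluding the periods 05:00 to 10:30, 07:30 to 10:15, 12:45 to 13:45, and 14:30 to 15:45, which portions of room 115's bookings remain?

10:30-12:45, 13:45-14:30

Merge the first list: 05:30-06:15, 07:15-15:15.
Merge the second list: 05:00-10:30, 12:45-13:45, 14:30-15:45.
05:30-06:15: entirely removed.
07:15-15:15 \ B = 10:30-12:45, 13:45-14:30.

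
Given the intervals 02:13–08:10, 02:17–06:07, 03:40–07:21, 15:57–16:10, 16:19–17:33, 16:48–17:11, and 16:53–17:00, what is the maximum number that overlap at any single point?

3

Sweep endpoints in order; track running count of active intervals.
Peak of 3 reached at 03:40.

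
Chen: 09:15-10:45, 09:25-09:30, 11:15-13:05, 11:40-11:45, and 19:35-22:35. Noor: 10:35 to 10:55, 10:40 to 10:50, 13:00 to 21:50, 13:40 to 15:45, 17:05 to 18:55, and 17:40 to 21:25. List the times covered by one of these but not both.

Merge the first list: 09:15-10:45, 11:15-13:05, 19:35-22:35.
Merge the second list: 10:35-10:55, 13:00-21:50.
A \ B = 09:15-10:35, 11:15-13:00, 21:50-22:35.
B \ A = 10:45-10:55, 13:05-19:35.
Union of the two gives the symmetric difference.

09:15-10:35, 10:45-10:55, 11:15-13:00, 13:05-19:35, 21:50-22:35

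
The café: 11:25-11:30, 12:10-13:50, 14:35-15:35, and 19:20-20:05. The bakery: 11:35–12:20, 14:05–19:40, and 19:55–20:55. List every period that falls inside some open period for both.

11:25-11:30 meets no B interval.
12:10-13:50 ∩ B → 12:10-12:20.
14:35-15:35 ∩ B → 14:35-15:35.
19:20-20:05 ∩ B → 19:20-19:40, 19:55-20:05.

12:10-12:20, 14:35-15:35, 19:20-19:40, 19:55-20:05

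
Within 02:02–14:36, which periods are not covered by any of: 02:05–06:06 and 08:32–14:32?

The merged coverage is 02:05–06:06, 08:32–14:32.
Gaps within 02:02–14:36: 02:02–02:05, 06:06–08:32, 14:32–14:36.

02:02–02:05, 06:06–08:32, 14:32–14:36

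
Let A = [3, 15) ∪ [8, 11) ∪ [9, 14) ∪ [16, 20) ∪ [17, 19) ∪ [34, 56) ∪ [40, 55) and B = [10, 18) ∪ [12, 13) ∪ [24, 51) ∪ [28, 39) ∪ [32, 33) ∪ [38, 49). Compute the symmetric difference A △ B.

Merge the first list: [3, 15), [16, 20), [34, 56).
Merge the second list: [10, 18), [24, 51).
A but not B: [3, 10), [18, 20), [51, 56).
B but not A: [15, 16), [24, 34).
Combining gives A △ B.

[3, 10) ∪ [15, 16) ∪ [18, 20) ∪ [24, 34) ∪ [51, 56)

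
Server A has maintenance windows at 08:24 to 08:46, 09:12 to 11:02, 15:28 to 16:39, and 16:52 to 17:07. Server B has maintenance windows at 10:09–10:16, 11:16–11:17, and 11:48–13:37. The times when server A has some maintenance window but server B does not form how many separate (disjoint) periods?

5

A \ B = 08:24–08:46, 09:12–10:09, 10:16–11:02, 15:28–16:39, 16:52–17:07.
That is 5 disjoint pieces.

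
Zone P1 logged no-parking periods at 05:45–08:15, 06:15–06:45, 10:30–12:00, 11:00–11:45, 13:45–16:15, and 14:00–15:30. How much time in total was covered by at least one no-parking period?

6 h 30 min

Merged: 05:45-08:15, 10:30-12:00, 13:45-16:15.
Lengths: 2 h 30 min + 1 h 30 min + 2 h 30 min = 6 h 30 min.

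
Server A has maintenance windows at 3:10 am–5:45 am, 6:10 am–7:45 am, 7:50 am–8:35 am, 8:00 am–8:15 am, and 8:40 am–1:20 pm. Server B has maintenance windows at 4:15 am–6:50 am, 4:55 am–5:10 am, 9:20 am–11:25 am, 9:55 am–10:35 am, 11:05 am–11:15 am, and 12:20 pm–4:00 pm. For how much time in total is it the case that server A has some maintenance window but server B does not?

A, merged: 3:10 am-5:45 am, 6:10 am-7:45 am, 7:50 am-8:35 am, 8:40 am-1:20 pm.
B, merged: 4:15 am-6:50 am, 9:20 am-11:25 am, 12:20 pm-4:00 pm.
A \ B = 3:10 am-4:15 am, 6:50 am-7:45 am, 7:50 am-8:35 am, 8:40 am-9:20 am, 11:25 am-12:20 pm.
Total: 1 h 5 min + 55 min + 45 min + 40 min + 55 min = 4 h 20 min.

4 h 20 min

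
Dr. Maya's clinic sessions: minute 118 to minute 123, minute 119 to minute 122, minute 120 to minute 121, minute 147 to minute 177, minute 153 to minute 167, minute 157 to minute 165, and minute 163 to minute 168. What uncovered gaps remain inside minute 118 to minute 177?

After merging, the occupied span is minute 118 to minute 123, minute 147 to minute 177.
Uncovered inside minute 118 to minute 177: minute 123 to minute 147.

minute 123 to minute 147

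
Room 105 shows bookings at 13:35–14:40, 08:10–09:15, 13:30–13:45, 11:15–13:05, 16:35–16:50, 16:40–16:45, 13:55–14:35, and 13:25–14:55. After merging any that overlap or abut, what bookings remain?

08:10–09:15, 11:15–13:05, 13:25–14:55, 16:35–16:50

Sort by start: 08:10–09:15, 11:15–13:05, 13:25–14:55, 13:30–13:45, 13:35–14:40, 13:55–14:35, 16:35–16:50, 16:40–16:45.
11:15–13:05 is disjoint → start new block.
13:25–14:55 is disjoint → start new block.
13:30–13:45 overlaps/touches 13:25–14:55 → extend to 13:25–14:55.
13:35–14:40 overlaps/touches 13:25–14:55 → extend to 13:25–14:55.
13:55–14:35 overlaps/touches 13:25–14:55 → extend to 13:25–14:55.
16:35–16:50 is disjoint → start new block.
16:40–16:45 overlaps/touches 16:35–16:50 → extend to 16:35–16:50.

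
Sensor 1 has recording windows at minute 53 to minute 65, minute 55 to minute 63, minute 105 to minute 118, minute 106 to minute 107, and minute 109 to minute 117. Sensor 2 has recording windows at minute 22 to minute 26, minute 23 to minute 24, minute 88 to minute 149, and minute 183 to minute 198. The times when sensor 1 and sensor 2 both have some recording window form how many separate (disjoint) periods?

A, merged: minute 53 to minute 65, minute 105 to minute 118.
B, merged: minute 22 to minute 26, minute 88 to minute 149, minute 183 to minute 198.
A ∩ B = minute 105 to minute 118.
That is 1 disjoint piece.

1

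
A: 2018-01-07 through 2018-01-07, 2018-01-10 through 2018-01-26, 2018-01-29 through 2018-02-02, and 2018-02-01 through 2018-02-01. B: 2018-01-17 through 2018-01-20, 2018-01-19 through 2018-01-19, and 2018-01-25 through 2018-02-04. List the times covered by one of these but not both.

First set merges to 2018-01-07 through 2018-01-07, 2018-01-10 through 2018-01-26, 2018-01-29 through 2018-02-02.
Second set merges to 2018-01-17 through 2018-01-20, 2018-01-25 through 2018-02-04.
Only in the first: 2018-01-07 through 2018-01-07, 2018-01-10 through 2018-01-16, 2018-01-21 through 2018-01-24.
Only in the second: 2018-01-27 through 2018-01-28, 2018-02-03 through 2018-02-04.
Together these are the periods covered by exactly one.

2018-01-07 through 2018-01-07, 2018-01-10 through 2018-01-16, 2018-01-21 through 2018-01-24, 2018-01-27 through 2018-01-28, 2018-02-03 through 2018-02-04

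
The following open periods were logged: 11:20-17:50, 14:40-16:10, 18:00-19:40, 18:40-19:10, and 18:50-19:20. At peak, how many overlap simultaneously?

3

At 18:50, 3 of the intervals are simultaneously active.
No point has more.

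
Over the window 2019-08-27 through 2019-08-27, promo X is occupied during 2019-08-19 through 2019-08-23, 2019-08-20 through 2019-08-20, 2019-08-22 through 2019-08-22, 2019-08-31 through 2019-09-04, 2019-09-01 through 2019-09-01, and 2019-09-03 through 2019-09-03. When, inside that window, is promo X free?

2019-08-27 through 2019-08-27

After merging, the occupied span is 2019-08-19 through 2019-08-23, 2019-08-31 through 2019-09-04.
Uncovered inside 2019-08-27 through 2019-08-27: 2019-08-27 through 2019-08-27.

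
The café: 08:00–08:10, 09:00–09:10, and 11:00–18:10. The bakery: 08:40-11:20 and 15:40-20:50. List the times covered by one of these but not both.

A \ B = 08:00–08:10, 11:20–15:40.
B \ A = 08:40–09:00, 09:10–11:00, 18:10–20:50.
Union of the two gives the symmetric difference.

08:00–08:10, 08:40–09:00, 09:10–11:00, 11:20–15:40, 18:10–20:50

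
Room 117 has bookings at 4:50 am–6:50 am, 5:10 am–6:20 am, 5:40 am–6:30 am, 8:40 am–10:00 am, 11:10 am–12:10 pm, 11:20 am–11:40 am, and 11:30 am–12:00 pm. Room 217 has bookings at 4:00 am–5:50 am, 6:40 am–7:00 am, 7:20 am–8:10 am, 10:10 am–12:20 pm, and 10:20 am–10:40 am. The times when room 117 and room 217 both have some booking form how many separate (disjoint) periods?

3

First set merges to 4:50 am–6:50 am, 8:40 am–10:00 am, 11:10 am–12:10 pm.
Second set merges to 4:00 am–5:50 am, 6:40 am–7:00 am, 7:20 am–8:10 am, 10:10 am–12:20 pm.
A ∩ B = 4:50 am–5:50 am, 6:40 am–6:50 am, 11:10 am–12:10 pm.
That is 3 disjoint pieces.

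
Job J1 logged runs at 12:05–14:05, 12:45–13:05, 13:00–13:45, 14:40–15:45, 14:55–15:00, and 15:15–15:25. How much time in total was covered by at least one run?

Merged: 12:05–14:05, 14:40–15:45.
Lengths: 2 h + 1 h 5 min = 3 h 5 min.

3 h 5 min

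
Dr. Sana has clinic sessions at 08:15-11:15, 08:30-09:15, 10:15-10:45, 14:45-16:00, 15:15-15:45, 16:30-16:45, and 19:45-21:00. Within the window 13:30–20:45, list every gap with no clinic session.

13:30–14:45, 16:00–16:30, 16:45–19:45

The merged coverage is 08:15–11:15, 14:45–16:00, 16:30–16:45, 19:45–21:00.
Complement within 13:30–20:45: 13:30–14:45, 16:00–16:30, 16:45–19:45.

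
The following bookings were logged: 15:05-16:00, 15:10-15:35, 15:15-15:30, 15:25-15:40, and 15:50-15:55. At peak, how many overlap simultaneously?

Sweep endpoints in order; track running count of active intervals.
Peak of 4 reached at 15:25.

4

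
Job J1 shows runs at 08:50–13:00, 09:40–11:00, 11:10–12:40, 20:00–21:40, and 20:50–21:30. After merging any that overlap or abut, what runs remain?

09:40–11:00 overlaps/touches 08:50–13:00 → extend to 08:50–13:00.
11:10–12:40 overlaps/touches 08:50–13:00 → extend to 08:50–13:00.
20:00–21:40 is disjoint → start new block.
20:50–21:30 overlaps/touches 20:00–21:40 → extend to 20:00–21:40.

08:50–13:00, 20:00–21:40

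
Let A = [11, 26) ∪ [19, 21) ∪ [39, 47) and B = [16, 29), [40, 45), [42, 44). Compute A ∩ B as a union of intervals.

[16, 26) ∪ [40, 45)

A, merged: [11, 26), [39, 47).
B, merged: [16, 29), [40, 45).
[11, 26) meets the second set on [16, 26).
[39, 47) meets the second set on [40, 45).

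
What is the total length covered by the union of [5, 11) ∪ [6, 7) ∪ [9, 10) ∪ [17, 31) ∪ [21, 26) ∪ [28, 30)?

Merged: [5, 11), [17, 31).
Lengths: 6 + 14 = 20.

20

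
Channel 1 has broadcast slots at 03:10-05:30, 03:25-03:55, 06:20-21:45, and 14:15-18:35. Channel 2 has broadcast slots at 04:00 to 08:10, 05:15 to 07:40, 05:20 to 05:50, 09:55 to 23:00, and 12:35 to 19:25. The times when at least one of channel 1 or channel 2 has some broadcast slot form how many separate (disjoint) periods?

1

Merge the first list: 03:10–05:30, 06:20–21:45.
Merge the second list: 04:00–08:10, 09:55–23:00.
A ∪ B = 03:10–23:00.
That is 1 disjoint piece.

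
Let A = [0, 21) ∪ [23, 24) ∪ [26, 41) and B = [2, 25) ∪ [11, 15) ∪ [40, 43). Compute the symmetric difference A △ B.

[0, 2) ∪ [21, 23) ∪ [24, 25) ∪ [26, 40) ∪ [41, 43)

Merge the second list: [2, 25), [40, 43).
Only in the first: [0, 2), [26, 40).
Only in the second: [21, 23), [24, 25), [41, 43).
Together these are the periods covered by exactly one.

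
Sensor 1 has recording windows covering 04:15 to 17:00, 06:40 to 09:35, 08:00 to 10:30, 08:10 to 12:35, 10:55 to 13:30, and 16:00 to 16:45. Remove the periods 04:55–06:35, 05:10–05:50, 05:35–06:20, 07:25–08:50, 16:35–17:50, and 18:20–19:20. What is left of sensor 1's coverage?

A, merged: 04:15-17:00.
B, merged: 04:55-06:35, 07:25-08:50, 16:35-17:50, 18:20-19:20.
04:15-17:00 minus B → 04:15-04:55, 06:35-07:25, 08:50-16:35.

04:15-04:55, 06:35-07:25, 08:50-16:35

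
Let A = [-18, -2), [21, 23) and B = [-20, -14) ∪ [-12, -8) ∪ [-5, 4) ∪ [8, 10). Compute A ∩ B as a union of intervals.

[-18, -14) ∪ [-12, -8) ∪ [-5, -2)

[-18, -2) meets the second set on [-18, -14), [-12, -8), [-5, -2).
[21, 23): no overlap with the second set.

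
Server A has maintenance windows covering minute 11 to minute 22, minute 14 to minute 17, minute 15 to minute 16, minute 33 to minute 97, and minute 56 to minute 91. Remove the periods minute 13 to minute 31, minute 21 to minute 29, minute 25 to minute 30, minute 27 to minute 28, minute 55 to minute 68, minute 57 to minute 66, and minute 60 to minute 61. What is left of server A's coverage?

minute 11 to minute 13, minute 33 to minute 55, minute 68 to minute 97

A, merged: minute 11 to minute 22, minute 33 to minute 97.
B, merged: minute 13 to minute 31, minute 55 to minute 68.
minute 11 to minute 22 \ B = minute 11 to minute 13.
minute 33 to minute 97 \ B = minute 33 to minute 55, minute 68 to minute 97.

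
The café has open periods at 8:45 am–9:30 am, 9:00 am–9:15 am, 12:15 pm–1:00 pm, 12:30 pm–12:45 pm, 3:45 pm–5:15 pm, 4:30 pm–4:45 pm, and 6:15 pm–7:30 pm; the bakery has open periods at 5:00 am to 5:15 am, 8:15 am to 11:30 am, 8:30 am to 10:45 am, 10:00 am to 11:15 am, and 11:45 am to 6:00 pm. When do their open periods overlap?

8:45 am-9:30 am, 12:15 pm-1:00 pm, 3:45 pm-5:15 pm

Merge the first list: 8:45 am-9:30 am, 12:15 pm-1:00 pm, 3:45 pm-5:15 pm, 6:15 pm-7:30 pm.
Merge the second list: 5:00 am-5:15 am, 8:15 am-11:30 am, 11:45 am-6:00 pm.
8:45 am-9:30 am meets the second set on 8:45 am-9:30 am.
12:15 pm-1:00 pm meets the second set on 12:15 pm-1:00 pm.
3:45 pm-5:15 pm meets the second set on 3:45 pm-5:15 pm.
6:15 pm-7:30 pm: no overlap with the second set.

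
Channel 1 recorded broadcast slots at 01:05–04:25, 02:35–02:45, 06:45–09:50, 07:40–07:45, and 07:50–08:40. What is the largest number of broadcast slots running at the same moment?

At 02:35, 2 of the intervals are simultaneously active.
No point has more.

2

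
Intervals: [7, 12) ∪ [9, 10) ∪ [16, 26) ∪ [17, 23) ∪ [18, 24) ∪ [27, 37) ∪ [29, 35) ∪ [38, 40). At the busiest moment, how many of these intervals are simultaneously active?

3

At 18, 3 of the intervals are simultaneously active.
No point has more.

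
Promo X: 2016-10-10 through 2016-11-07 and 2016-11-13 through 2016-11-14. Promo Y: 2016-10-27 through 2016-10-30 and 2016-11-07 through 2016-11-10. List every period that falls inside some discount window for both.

2016-10-10 through 2016-11-07 overlaps B on 2016-10-27 through 2016-10-30, 2016-11-07 through 2016-11-07.
2016-11-13 through 2016-11-14 falls entirely outside B.

2016-10-27 through 2016-10-30, 2016-11-07 through 2016-11-07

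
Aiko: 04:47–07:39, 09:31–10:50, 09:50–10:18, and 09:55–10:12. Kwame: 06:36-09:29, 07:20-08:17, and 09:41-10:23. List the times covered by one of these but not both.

Merge the first list: 04:47–07:39, 09:31–10:50.
Merge the second list: 06:36–09:29, 09:41–10:23.
A but not B: 04:47–06:36, 09:31–09:41, 10:23–10:50.
B but not A: 07:39–09:29.
Combining gives A △ B.

04:47–06:36, 07:39–09:29, 09:31–09:41, 10:23–10:50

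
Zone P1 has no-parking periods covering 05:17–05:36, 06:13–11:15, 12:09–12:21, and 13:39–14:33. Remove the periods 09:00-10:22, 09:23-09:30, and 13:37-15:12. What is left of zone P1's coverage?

05:17–05:36, 06:13–09:00, 10:22–11:15, 12:09–12:21

B, merged: 09:00–10:22, 13:37–15:12.
05:17–05:36 is untouched.
06:13–11:15 with B removed leaves 06:13–09:00, 10:22–11:15.
12:09–12:21 is untouched.
13:39–14:33 lies entirely inside B → drops out.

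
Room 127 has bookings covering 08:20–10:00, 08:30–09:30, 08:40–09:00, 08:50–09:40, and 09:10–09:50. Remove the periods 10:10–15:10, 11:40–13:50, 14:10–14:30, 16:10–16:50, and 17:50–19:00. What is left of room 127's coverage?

Merge the first list: 08:20-10:00.
Merge the second list: 10:10-15:10, 16:10-16:50, 17:50-19:00.
08:20-10:00 is untouched.

08:20-10:00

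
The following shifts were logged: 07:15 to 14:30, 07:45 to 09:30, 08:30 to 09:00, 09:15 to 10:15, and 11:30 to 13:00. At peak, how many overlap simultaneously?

Walk the sorted start/end points keeping a running depth.
The depth first hits 3 at 08:30.

3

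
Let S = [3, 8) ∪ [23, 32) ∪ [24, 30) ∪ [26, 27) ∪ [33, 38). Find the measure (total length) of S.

19

Merged: [3, 8), [23, 32), [33, 38).
Lengths: 5 + 9 + 5 = 19.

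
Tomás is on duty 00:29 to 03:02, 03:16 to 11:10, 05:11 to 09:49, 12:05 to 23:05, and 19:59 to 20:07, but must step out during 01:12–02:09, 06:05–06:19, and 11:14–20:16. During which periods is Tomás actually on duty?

00:29-01:12, 02:09-03:02, 03:16-06:05, 06:19-11:10, 20:16-23:05

A, merged: 00:29-03:02, 03:16-11:10, 12:05-23:05.
00:29-03:02 \ B = 00:29-01:12, 02:09-03:02.
03:16-11:10 \ B = 03:16-06:05, 06:19-11:10.
12:05-23:05 \ B = 20:16-23:05.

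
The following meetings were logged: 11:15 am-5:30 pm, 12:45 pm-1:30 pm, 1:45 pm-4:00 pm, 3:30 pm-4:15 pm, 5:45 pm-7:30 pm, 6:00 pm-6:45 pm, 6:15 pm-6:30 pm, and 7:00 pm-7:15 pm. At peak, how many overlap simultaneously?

Sweep endpoints in order; track running count of active intervals.
Peak of 3 reached at 3:30 pm.

3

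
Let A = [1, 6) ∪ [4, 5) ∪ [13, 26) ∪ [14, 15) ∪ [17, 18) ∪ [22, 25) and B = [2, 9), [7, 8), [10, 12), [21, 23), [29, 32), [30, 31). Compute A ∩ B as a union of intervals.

[2, 6) ∪ [21, 23)

Merge the first list: [1, 6), [13, 26).
Merge the second list: [2, 9), [10, 12), [21, 23), [29, 32).
[1, 6) ∩ B → [2, 6).
[13, 26) ∩ B → [21, 23).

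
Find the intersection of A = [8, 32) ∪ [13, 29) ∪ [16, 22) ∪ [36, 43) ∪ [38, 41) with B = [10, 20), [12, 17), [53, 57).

[10, 20)

First set merges to [8, 32), [36, 43).
Second set merges to [10, 20), [53, 57).
[8, 32) meets the second set on [10, 20).
[36, 43): no overlap with the second set.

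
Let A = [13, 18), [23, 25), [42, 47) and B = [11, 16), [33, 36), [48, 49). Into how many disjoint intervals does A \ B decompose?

A \ B = [16, 18), [23, 25), [42, 47).
That is 3 disjoint pieces.

3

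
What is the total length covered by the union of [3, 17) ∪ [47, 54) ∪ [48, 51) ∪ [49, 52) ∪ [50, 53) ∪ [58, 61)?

24

Merged: [3, 17), [47, 54), [58, 61).
Lengths: 14 + 7 + 3 = 24.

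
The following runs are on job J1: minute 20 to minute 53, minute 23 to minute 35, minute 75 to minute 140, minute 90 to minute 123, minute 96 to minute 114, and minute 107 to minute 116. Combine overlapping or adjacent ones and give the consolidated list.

minute 20 to minute 53, minute 75 to minute 140

minute 23 to minute 35 overlaps/touches minute 20 to minute 53 → extend to minute 20 to minute 53.
minute 75 to minute 140 is disjoint → start new block.
minute 90 to minute 123 overlaps/touches minute 75 to minute 140 → extend to minute 75 to minute 140.
minute 96 to minute 114 overlaps/touches minute 75 to minute 140 → extend to minute 75 to minute 140.
minute 107 to minute 116 overlaps/touches minute 75 to minute 140 → extend to minute 75 to minute 140.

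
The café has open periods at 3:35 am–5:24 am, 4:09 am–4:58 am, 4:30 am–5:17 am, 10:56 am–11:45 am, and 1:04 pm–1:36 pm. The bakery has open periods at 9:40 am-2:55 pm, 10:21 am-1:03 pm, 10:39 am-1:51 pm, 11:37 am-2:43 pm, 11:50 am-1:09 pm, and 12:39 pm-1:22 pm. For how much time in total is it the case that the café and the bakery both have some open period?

Merge the first list: 3:35 am-5:24 am, 10:56 am-11:45 am, 1:04 pm-1:36 pm.
Merge the second list: 9:40 am-2:55 pm.
A ∩ B = 10:56 am-11:45 am, 1:04 pm-1:36 pm.
Total: 49 min + 32 min = 1 h 21 min.

1 h 21 min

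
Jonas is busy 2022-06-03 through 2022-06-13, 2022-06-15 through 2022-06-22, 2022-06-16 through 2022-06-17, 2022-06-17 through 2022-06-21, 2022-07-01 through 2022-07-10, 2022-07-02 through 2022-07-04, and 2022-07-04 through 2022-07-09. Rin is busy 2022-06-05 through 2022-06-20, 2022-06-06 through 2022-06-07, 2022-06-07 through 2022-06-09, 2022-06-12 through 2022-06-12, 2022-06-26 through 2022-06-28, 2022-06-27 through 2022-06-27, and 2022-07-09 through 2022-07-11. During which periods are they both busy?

First set merges to 2022-06-03 through 2022-06-13, 2022-06-15 through 2022-06-22, 2022-07-01 through 2022-07-10.
Second set merges to 2022-06-05 through 2022-06-20, 2022-06-26 through 2022-06-28, 2022-07-09 through 2022-07-11.
2022-06-03 through 2022-06-13 meets the second set on 2022-06-05 through 2022-06-13.
2022-06-15 through 2022-06-22 meets the second set on 2022-06-15 through 2022-06-20.
2022-07-01 through 2022-07-10 meets the second set on 2022-07-09 through 2022-07-10.

2022-06-05 through 2022-06-13, 2022-06-15 through 2022-06-20, 2022-07-09 through 2022-07-10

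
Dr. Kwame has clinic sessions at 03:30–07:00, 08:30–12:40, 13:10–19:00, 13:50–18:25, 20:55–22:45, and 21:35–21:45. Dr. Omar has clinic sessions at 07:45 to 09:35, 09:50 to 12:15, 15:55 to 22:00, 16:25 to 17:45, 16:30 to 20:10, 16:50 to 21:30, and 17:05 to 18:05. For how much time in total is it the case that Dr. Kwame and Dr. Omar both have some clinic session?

7 h 40 min

Merge the first list: 03:30–07:00, 08:30–12:40, 13:10–19:00, 20:55–22:45.
Merge the second list: 07:45–09:35, 09:50–12:15, 15:55–22:00.
A ∩ B = 08:30–09:35, 09:50–12:15, 15:55–19:00, 20:55–22:00.
Total: 1 h 5 min + 2 h 25 min + 3 h 5 min + 1 h 5 min = 7 h 40 min.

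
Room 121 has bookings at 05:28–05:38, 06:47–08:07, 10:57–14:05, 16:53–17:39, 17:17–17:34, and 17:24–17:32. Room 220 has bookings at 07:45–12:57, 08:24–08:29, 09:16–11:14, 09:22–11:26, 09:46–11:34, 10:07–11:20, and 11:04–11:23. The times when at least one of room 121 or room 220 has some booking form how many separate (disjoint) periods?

Merge the first list: 05:28–05:38, 06:47–08:07, 10:57–14:05, 16:53–17:39.
Merge the second list: 07:45–12:57.
A ∪ B = 05:28–05:38, 06:47–14:05, 16:53–17:39.
That is 3 disjoint pieces.

3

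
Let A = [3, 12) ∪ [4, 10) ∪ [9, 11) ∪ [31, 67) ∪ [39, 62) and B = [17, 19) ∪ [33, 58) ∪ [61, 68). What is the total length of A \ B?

14

First set merges to [3, 12), [31, 67).
A \ B = [3, 12), [31, 33), [58, 61).
Total: 9 + 2 + 3 = 14.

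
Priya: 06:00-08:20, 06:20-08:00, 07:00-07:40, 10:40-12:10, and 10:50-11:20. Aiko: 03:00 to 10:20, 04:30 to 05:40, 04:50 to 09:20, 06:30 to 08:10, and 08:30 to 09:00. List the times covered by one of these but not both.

03:00-06:00, 08:20-10:20, 10:40-12:10

Merge the first list: 06:00-08:20, 10:40-12:10.
Merge the second list: 03:00-10:20.
A but not B: 10:40-12:10.
B but not A: 03:00-06:00, 08:20-10:20.
Combining gives A △ B.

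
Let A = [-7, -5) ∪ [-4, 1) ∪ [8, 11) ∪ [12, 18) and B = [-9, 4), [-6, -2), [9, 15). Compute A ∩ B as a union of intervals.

B, merged: [-9, 4), [9, 15).
[-7, -5) overlaps B on [-7, -5).
[-4, 1) overlaps B on [-4, 1).
[8, 11) overlaps B on [9, 11).
[12, 18) overlaps B on [12, 15).

[-7, -5) ∪ [-4, 1) ∪ [9, 11) ∪ [12, 15)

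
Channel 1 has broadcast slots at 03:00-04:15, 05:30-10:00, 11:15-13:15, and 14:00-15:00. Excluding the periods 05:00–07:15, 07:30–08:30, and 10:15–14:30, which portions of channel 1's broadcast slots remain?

03:00–04:15: no B overlap → unchanged.
05:30–10:00 minus B → 07:15–07:30, 08:30–10:00.
11:15–13:15: fully covered by B → removed.
14:00–15:00 minus B → 14:30–15:00.

03:00–04:15, 07:15–07:30, 08:30–10:00, 14:30–15:00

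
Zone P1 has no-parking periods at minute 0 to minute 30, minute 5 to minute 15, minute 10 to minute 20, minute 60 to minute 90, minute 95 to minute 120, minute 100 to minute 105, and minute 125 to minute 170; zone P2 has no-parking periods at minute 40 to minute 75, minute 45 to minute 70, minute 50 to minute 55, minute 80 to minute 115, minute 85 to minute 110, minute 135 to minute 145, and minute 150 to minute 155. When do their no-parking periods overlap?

minute 60 to minute 75, minute 80 to minute 90, minute 95 to minute 115, minute 135 to minute 145, minute 150 to minute 155

A, merged: minute 0 to minute 30, minute 60 to minute 90, minute 95 to minute 120, minute 125 to minute 170.
B, merged: minute 40 to minute 75, minute 80 to minute 115, minute 135 to minute 145, minute 150 to minute 155.
minute 0 to minute 30 falls entirely outside B.
minute 60 to minute 90 overlaps B on minute 60 to minute 75, minute 80 to minute 90.
minute 95 to minute 120 overlaps B on minute 95 to minute 115.
minute 125 to minute 170 overlaps B on minute 135 to minute 145, minute 150 to minute 155.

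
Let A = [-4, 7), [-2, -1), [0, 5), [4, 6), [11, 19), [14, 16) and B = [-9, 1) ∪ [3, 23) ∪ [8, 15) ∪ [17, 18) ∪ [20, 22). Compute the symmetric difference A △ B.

Merge the first list: [-4, 7), [11, 19).
Merge the second list: [-9, 1), [3, 23).
Only in the first: [1, 3).
Only in the second: [-9, -4), [7, 11), [19, 23).
Together these are the periods covered by exactly one.

[-9, -4) ∪ [1, 3) ∪ [7, 11) ∪ [19, 23)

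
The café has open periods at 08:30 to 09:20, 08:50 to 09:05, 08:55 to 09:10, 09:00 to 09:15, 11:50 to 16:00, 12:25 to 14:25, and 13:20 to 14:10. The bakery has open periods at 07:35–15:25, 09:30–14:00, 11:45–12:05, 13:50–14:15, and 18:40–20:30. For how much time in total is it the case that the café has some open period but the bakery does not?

A, merged: 08:30–09:20, 11:50–16:00.
B, merged: 07:35–15:25, 18:40–20:30.
A \ B = 15:25–16:00.
Total: 35 min.

35 min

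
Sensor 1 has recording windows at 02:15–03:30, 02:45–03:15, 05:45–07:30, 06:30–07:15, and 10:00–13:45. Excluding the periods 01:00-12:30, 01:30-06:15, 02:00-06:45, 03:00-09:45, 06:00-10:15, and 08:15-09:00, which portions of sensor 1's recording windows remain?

12:30-13:45

First set merges to 02:15-03:30, 05:45-07:30, 10:00-13:45.
Second set merges to 01:00-12:30.
02:15-03:30 lies entirely inside B → drops out.
05:45-07:30 lies entirely inside B → drops out.
10:00-13:45 with B removed leaves 12:30-13:45.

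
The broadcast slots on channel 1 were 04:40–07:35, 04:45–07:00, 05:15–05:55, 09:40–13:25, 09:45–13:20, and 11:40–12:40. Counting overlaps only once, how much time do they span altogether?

Merged: 04:40–07:35, 09:40–13:25.
Lengths: 2 h 55 min + 3 h 45 min = 6 h 40 min.

6 h 40 min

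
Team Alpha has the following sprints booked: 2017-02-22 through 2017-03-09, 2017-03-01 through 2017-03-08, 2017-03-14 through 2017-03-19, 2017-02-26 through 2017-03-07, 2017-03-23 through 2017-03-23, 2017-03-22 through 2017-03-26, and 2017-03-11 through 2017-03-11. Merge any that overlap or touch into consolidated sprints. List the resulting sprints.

Sort by start: 2017-02-22 through 2017-03-09, 2017-02-26 through 2017-03-07, 2017-03-01 through 2017-03-08, 2017-03-11 through 2017-03-11, 2017-03-14 through 2017-03-19, 2017-03-22 through 2017-03-26, 2017-03-23 through 2017-03-23.
2017-02-26 through 2017-03-07 overlaps/touches 2017-02-22 through 2017-03-09 → extend to 2017-02-22 through 2017-03-09.
2017-03-01 through 2017-03-08 overlaps/touches 2017-02-22 through 2017-03-09 → extend to 2017-02-22 through 2017-03-09.
2017-03-11 through 2017-03-11 is disjoint → start new block.
2017-03-14 through 2017-03-19 is disjoint → start new block.
2017-03-22 through 2017-03-26 is disjoint → start new block.
2017-03-23 through 2017-03-23 overlaps/touches 2017-03-22 through 2017-03-26 → extend to 2017-03-22 through 2017-03-26.

2017-02-22 through 2017-03-09, 2017-03-11 through 2017-03-11, 2017-03-14 through 2017-03-19, 2017-03-22 through 2017-03-26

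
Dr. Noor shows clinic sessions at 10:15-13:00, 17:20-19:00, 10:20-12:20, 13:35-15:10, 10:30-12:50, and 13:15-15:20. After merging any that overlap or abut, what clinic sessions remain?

10:15–13:00, 13:15–15:20, 17:20–19:00

Sort by start: 10:15–13:00, 10:20–12:20, 10:30–12:50, 13:15–15:20, 13:35–15:10, 17:20–19:00.
10:20–12:20 overlaps/touches 10:15–13:00 → extend to 10:15–13:00.
10:30–12:50 overlaps/touches 10:15–13:00 → extend to 10:15–13:00.
13:15–15:20 is disjoint → start new block.
13:35–15:10 overlaps/touches 13:15–15:20 → extend to 13:15–15:20.
17:20–19:00 is disjoint → start new block.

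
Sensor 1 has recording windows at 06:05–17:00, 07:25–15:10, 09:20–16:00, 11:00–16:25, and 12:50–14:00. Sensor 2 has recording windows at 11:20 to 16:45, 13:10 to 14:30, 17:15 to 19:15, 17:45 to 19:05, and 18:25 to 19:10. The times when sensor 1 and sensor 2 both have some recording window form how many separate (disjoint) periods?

1

A, merged: 06:05-17:00.
B, merged: 11:20-16:45, 17:15-19:15.
A ∩ B = 11:20-16:45.
That is 1 disjoint piece.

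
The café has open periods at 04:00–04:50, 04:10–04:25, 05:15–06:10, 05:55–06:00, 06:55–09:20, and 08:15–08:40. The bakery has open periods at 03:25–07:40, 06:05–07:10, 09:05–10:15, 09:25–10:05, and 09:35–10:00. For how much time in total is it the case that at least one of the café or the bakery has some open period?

A, merged: 04:00-04:50, 05:15-06:10, 06:55-09:20.
B, merged: 03:25-07:40, 09:05-10:15.
A ∪ B = 03:25-10:15.
Total: 6 h 50 min.

6 h 50 min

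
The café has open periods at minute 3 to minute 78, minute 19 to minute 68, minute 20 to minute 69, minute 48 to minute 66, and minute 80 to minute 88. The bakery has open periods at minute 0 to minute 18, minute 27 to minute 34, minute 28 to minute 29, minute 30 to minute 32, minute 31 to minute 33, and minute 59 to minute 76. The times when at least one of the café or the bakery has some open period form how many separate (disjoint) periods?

First set merges to minute 3 to minute 78, minute 80 to minute 88.
Second set merges to minute 0 to minute 18, minute 27 to minute 34, minute 59 to minute 76.
A ∪ B = minute 0 to minute 78, minute 80 to minute 88.
That is 2 disjoint pieces.

2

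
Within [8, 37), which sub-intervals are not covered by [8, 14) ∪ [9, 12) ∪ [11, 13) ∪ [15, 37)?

After merging, the occupied span is [8, 14), [15, 37).
Complement within [8, 37): [14, 15).

[14, 15)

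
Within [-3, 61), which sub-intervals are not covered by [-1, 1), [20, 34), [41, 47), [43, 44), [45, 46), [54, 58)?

[-3, -1) ∪ [1, 20) ∪ [34, 41) ∪ [47, 54) ∪ [58, 61)

Covered (merged): [-1, 1), [20, 34), [41, 47), [54, 58).
Complement within [-3, 61): [-3, -1), [1, 20), [34, 41), [47, 54), [58, 61).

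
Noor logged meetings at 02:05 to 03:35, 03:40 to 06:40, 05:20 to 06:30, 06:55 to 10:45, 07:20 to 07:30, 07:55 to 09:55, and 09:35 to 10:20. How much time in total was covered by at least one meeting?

8 h 20 min

Merged: 02:05-03:35, 03:40-06:40, 06:55-10:45.
Lengths: 1 h 30 min + 3 h + 3 h 50 min = 8 h 20 min.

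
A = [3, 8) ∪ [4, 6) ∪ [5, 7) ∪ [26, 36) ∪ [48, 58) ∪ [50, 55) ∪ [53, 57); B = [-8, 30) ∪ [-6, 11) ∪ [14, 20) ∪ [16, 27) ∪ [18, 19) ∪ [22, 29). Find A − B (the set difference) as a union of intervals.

[30, 36) ∪ [48, 58)

Merge the first list: [3, 8), [26, 36), [48, 58).
Merge the second list: [-8, 30).
[3, 8): entirely removed.
[26, 36) \ B = [30, 36).
[48, 58): nothing removed.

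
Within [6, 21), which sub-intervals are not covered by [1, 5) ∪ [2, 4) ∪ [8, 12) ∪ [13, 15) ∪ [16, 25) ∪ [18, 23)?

The merged coverage is [1, 5), [8, 12), [13, 15), [16, 25).
Complement within [6, 21): [6, 8), [12, 13), [15, 16).

[6, 8) ∪ [12, 13) ∪ [15, 16)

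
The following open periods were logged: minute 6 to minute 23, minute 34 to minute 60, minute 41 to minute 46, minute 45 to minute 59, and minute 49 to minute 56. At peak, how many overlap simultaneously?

Walk the sorted start/end points keeping a running depth.
The depth first hits 3 at minute 45.

3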